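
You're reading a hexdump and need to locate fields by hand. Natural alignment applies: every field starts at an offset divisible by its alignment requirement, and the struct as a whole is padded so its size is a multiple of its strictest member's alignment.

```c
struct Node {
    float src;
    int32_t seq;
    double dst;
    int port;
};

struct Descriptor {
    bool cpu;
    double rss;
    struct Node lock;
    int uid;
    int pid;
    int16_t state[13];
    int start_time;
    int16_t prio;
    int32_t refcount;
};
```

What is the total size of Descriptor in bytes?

Node: @0: src [4B, align 4] → 4; @4: seq [4B, align 4] → 8; @8: dst [8B, align 8] → 16; @16: port [4B, align 4] → 20; +4 tail pad (align 8); size 24, align 8
@0: cpu [1B, align 1] → 1
+7 pad (align 8)
@8: rss [8B, align 8] → 16
@16: lock [24B, align 8] → 40
@40: uid [4B, align 4] → 44
@44: pid [4B, align 4] → 48
@48: state [26B, align 2] → 74
+2 pad (align 4)
@76: start_time [4B, align 4] → 80
@80: prio [2B, align 2] → 82
+2 pad (align 4)
@84: refcount [4B, align 4] → 88
size 88, align 8

88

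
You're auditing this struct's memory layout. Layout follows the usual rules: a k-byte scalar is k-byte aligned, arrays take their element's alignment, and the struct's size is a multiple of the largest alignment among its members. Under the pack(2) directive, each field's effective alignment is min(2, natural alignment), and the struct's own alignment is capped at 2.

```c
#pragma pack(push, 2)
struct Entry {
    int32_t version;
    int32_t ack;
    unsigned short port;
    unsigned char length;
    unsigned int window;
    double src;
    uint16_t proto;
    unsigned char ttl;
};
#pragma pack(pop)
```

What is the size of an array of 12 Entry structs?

336

0..4  version  (4B, 2-aligned)
4..8  ack  (4B, 2-aligned)
8..10  port  (2B, 2-aligned)
10..11  length  (1B, 1-aligned)
11..12  -- padding (1B)
12..16  window  (4B, 2-aligned)
16..24  src  (8B, 2-aligned)
24..26  proto  (2B, 2-aligned)
26..27  ttl  (1B, 1-aligned)
27..28  -- tail padding (1B)
sizeof = 28, alignof = 2
array of 12: 12 × 28 = 336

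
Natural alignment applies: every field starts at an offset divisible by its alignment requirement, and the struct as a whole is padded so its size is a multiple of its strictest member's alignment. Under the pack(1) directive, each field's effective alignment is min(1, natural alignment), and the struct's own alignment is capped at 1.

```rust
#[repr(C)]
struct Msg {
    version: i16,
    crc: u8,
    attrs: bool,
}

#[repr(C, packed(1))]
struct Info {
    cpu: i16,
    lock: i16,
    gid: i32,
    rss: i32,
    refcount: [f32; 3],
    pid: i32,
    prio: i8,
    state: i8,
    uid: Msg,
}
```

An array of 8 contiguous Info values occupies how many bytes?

Msg: @0: version [2B, align 2] → 2; @2: crc [1B, align 1] → 3; @3: attrs [1B, align 1] → 4; size 4, align 2
@0: cpu [2B, align 1] → 2
@2: lock [2B, align 1] → 4
@4: gid [4B, align 1] → 8
@8: rss [4B, align 1] → 12
@12: refcount [12B, align 1] → 24
@24: pid [4B, align 1] → 28
@28: prio [1B, align 1] → 29
@29: state [1B, align 1] → 30
@30: uid [4B, align 1] → 34
size 34, align 1
array of 8: 8 × 34 = 272

272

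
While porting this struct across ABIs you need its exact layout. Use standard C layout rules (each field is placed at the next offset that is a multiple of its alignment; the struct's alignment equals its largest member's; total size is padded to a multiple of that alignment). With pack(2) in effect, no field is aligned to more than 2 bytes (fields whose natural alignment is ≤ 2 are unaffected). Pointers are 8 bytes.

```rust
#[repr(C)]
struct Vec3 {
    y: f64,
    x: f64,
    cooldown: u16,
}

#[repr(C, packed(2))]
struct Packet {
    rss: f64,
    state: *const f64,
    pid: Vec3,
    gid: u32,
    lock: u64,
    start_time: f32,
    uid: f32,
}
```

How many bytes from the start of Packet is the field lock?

Vec3: y at 0 (size 8, align 8) → ends 8; x at 8 (size 8, align 8) → ends 16; cooldown at 16 (size 2, align 2) → ends 18; tail pad 6 to reach multiple of 8; total 24 bytes, alignment 8
rss at 0 (size 8, align 2) → ends 8
state at 8 (size 8, align 2) → ends 16
pid at 16 (size 24, align 2) → ends 40
gid at 40 (size 4, align 2) → ends 44
lock at 44 (size 8, align 2) → ends 52

44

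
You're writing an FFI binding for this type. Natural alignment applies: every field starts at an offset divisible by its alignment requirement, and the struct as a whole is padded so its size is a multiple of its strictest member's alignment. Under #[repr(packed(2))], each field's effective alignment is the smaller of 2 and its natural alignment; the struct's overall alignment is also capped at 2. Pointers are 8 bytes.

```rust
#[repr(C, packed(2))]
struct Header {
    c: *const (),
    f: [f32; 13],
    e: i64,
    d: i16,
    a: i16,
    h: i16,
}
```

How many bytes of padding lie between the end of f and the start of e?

@0: c [8B, align 2] → 8
@8: f [52B, align 2] → 60
@60: e [8B, align 2] → 68

0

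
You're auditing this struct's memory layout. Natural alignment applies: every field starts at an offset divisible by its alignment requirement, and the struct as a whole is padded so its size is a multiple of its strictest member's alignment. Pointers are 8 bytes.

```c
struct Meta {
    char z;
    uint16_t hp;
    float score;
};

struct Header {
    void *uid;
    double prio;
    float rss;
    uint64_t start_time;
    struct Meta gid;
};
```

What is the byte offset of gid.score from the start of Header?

Meta: 0..1  z  (1B, 1-aligned); 1..2  -- padding (1B); 2..4  hp  (2B, 2-aligned); 4..8  score  (4B, 4-aligned); sizeof = 8, alignof = 4
0..8  uid  (8B, 8-aligned)
8..16  prio  (8B, 8-aligned)
16..20  rss  (4B, 4-aligned)
20..24  -- padding (4B)
24..32  start_time  (8B, 8-aligned)
32..40  gid  (8B, 4-aligned)
within Meta: score at 4
32 + 4 = 36

36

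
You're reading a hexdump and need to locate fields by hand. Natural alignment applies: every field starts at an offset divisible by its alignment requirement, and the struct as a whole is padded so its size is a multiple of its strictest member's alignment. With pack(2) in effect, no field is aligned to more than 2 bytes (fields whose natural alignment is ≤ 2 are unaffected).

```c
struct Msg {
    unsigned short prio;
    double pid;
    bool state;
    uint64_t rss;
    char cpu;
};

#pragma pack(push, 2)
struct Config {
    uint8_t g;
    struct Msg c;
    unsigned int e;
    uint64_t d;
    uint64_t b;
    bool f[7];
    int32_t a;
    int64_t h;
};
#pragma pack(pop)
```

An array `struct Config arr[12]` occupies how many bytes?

Msg: @0: prio [2B, align 2] → 2; +6 pad (align 8); @8: pid [8B, align 8] → 16; @16: state [1B, align 1] → 17; +7 pad (align 8); @24: rss [8B, align 8] → 32; @32: cpu [1B, align 1] → 33; +7 tail pad (align 8); size 40, align 8
@0: g [1B, align 1] → 1
+1 pad (align 2)
@2: c [40B, align 2] → 42
@42: e [4B, align 2] → 46
@46: d [8B, align 2] → 54
@54: b [8B, align 2] → 62
@62: f [7B, align 1] → 69
+1 pad (align 2)
@70: a [4B, align 2] → 74
@74: h [8B, align 2] → 82
size 82, align 2
array of 12: 12 × 82 = 984

984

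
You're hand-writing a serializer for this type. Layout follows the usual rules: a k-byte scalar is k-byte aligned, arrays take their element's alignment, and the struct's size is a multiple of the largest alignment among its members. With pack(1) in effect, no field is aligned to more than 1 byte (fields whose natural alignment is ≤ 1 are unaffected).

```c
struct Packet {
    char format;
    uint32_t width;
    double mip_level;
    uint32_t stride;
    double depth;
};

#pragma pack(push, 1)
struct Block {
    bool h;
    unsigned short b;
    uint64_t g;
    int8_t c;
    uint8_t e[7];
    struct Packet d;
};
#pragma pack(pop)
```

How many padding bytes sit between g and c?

Packet: 0..1  format  (1B, 1-aligned); 1..4  -- padding (3B); 4..8  width  (4B, 4-aligned); 8..16  mip_level  (8B, 8-aligned); 16..20  stride  (4B, 4-aligned); 20..24  -- padding (4B); 24..32  depth  (8B, 8-aligned); sizeof = 32, alignof = 8
0..1  h  (1B, 1-aligned)
1..3  b  (2B, 1-aligned)
3..11  g  (8B, 1-aligned)
11..12  c  (1B, 1-aligned)

0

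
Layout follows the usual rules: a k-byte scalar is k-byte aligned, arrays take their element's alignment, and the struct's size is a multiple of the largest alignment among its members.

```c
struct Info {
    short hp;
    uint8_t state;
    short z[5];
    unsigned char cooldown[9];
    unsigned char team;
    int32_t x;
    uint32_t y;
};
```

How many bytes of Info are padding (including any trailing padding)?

1

@0: hp [2B, align 2] → 2
@2: state [1B, align 1] → 3
+1 pad (align 2)
@4: z [10B, align 2] → 14
@14: cooldown [9B, align 1] → 23
@23: team [1B, align 1] → 24
@24: x [4B, align 4] → 28
@28: y [4B, align 4] → 32
size 32, align 4
data bytes 31, size 32 → padding 1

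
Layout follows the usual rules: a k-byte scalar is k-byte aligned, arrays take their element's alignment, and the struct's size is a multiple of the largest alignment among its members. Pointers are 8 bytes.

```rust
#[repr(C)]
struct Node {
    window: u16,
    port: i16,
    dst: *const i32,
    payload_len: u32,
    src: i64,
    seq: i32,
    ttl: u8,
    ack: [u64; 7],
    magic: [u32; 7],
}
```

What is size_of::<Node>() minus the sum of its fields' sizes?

15

0..2  window  (2B, 2-aligned)
2..4  port  (2B, 2-aligned)
4..8  -- padding (4B)
8..16  dst  (8B, 8-aligned)
16..20  payload_len  (4B, 4-aligned)
20..24  -- padding (4B)
24..32  src  (8B, 8-aligned)
32..36  seq  (4B, 4-aligned)
36..37  ttl  (1B, 1-aligned)
37..40  -- padding (3B)
40..96  ack  (56B, 8-aligned)
96..124  magic  (28B, 4-aligned)
124..128  -- tail padding (4B)
sizeof = 128, alignof = 8
data bytes 113, size 128 → padding 15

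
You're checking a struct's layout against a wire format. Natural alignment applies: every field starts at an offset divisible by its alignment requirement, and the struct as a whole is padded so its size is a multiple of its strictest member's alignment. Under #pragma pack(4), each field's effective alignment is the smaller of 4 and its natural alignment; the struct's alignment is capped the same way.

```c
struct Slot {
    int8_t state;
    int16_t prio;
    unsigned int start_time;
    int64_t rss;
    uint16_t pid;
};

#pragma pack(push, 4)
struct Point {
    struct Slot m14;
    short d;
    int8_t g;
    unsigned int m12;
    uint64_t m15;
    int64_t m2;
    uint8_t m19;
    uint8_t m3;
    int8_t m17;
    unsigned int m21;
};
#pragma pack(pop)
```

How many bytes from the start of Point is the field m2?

40

Slot: state at 0 (size 1, align 1) → ends 1; pad 1 to align 2 for prio; prio at 2 (size 2, align 2) → ends 4; start_time at 4 (size 4, align 4) → ends 8; rss at 8 (size 8, align 8) → ends 16; pid at 16 (size 2, align 2) → ends 18; tail pad 6 to reach multiple of 8; total 24 bytes, alignment 8
m14 at 0 (size 24, align 4) → ends 24
d at 24 (size 2, align 2) → ends 26
g at 26 (size 1, align 1) → ends 27
pad 1 to align 4 for m12
m12 at 28 (size 4, align 4) → ends 32
m15 at 32 (size 8, align 4) → ends 40
m2 at 40 (size 8, align 4) → ends 48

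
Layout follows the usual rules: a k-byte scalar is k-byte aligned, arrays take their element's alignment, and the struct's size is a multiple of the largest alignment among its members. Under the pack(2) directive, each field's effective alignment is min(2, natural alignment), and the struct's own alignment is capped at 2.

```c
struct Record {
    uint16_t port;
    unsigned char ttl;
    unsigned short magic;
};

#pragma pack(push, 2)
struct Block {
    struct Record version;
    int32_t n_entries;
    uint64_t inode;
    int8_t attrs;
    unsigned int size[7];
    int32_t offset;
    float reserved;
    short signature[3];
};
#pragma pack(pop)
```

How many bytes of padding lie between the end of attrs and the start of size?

Record: port at 0 (size 2, align 2) → ends 2; ttl at 2 (size 1, align 1) → ends 3; pad 1 to align 2 for magic; magic at 4 (size 2, align 2) → ends 6; total 6 bytes, alignment 2
version at 0 (size 6, align 2) → ends 6
n_entries at 6 (size 4, align 2) → ends 10
inode at 10 (size 8, align 2) → ends 18
attrs at 18 (size 1, align 1) → ends 19
pad 1 to align 2 for size
size at 20 (size 28, align 2) → ends 48

1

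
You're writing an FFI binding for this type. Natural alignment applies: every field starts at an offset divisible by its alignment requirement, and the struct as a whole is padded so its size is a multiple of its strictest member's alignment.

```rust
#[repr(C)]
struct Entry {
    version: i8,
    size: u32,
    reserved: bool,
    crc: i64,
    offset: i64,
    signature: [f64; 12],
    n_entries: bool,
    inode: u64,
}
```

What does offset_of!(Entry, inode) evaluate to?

136

0..1  version  (1B, 1-aligned)
1..4  -- padding (3B)
4..8  size  (4B, 4-aligned)
8..9  reserved  (1B, 1-aligned)
9..16  -- padding (7B)
16..24  crc  (8B, 8-aligned)
24..32  offset  (8B, 8-aligned)
32..128  signature  (96B, 8-aligned)
128..129  n_entries  (1B, 1-aligned)
129..136  -- padding (7B)
136..144  inode  (8B, 8-aligned)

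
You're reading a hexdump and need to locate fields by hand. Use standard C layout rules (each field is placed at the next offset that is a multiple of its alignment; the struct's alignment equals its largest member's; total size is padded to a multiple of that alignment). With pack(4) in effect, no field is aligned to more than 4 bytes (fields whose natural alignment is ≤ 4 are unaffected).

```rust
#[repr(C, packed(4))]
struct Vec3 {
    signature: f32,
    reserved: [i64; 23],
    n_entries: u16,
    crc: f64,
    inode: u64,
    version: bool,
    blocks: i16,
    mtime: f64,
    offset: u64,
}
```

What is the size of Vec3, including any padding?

0..4  signature  (4B, 4-aligned)
4..188  reserved  (184B, 4-aligned)
188..190  n_entries  (2B, 2-aligned)
190..192  -- padding (2B)
192..200  crc  (8B, 4-aligned)
200..208  inode  (8B, 4-aligned)
208..209  version  (1B, 1-aligned)
209..210  -- padding (1B)
210..212  blocks  (2B, 2-aligned)
212..220  mtime  (8B, 4-aligned)
220..228  offset  (8B, 4-aligned)
sizeof = 228, alignof = 4

228 bytes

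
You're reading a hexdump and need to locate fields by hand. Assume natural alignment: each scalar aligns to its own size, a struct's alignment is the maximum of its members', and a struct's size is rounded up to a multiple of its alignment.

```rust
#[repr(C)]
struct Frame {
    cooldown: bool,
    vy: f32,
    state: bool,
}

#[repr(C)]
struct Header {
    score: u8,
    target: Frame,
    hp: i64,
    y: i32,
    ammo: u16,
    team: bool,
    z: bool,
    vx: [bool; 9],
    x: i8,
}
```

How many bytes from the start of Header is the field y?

Frame: cooldown at 0 (size 1, align 1) → ends 1; pad 3 to align 4 for vy; vy at 4 (size 4, align 4) → ends 8; state at 8 (size 1, align 1) → ends 9; tail pad 3 to reach multiple of 4; total 12 bytes, alignment 4
score at 0 (size 1, align 1) → ends 1
pad 3 to align 4 for target
target at 4 (size 12, align 4) → ends 16
hp at 16 (size 8, align 8) → ends 24
y at 24 (size 4, align 4) → ends 28

24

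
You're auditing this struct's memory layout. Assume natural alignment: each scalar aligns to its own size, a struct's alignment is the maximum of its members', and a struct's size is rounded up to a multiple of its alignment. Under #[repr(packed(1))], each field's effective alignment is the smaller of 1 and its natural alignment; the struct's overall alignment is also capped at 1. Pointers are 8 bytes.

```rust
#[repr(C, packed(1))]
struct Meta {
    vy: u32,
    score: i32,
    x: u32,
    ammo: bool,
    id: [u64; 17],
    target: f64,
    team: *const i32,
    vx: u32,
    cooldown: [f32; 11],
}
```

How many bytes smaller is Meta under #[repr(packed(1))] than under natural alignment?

3

natural layout:
  @0: vy [4B, align 4] → 4
  @4: score [4B, align 4] → 8
  @8: x [4B, align 4] → 12
  @12: ammo [1B, align 1] → 13
  +3 pad (align 8)
  @16: id [136B, align 8] → 152
  @152: target [8B, align 8] → 160
  @160: team [8B, align 8] → 168
  @168: vx [4B, align 4] → 172
  @172: cooldown [44B, align 4] → 216
  size 216, align 8
packed(1) layout:
  @0: vy [4B, align 1] → 4
  @4: score [4B, align 1] → 8
  @8: x [4B, align 1] → 12
  @12: ammo [1B, align 1] → 13
  @13: id [136B, align 1] → 149
  @149: target [8B, align 1] → 157
  @157: team [8B, align 1] → 165
  @165: vx [4B, align 1] → 169
  @169: cooldown [44B, align 1] → 213
  size 213, align 1
216 − 213 = 3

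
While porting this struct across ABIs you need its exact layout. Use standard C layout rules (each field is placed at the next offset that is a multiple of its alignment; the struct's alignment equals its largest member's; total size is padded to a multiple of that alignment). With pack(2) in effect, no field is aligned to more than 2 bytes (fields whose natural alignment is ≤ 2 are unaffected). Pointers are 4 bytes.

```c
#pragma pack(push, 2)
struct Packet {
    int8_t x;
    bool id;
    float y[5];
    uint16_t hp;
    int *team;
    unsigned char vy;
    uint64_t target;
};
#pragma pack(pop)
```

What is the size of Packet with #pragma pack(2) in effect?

0..1  x  (1B, 1-aligned)
1..2  id  (1B, 1-aligned)
2..22  y  (20B, 2-aligned)
22..24  hp  (2B, 2-aligned)
24..28  team  (4B, 2-aligned)
28..29  vy  (1B, 1-aligned)
29..30  -- padding (1B)
30..38  target  (8B, 2-aligned)
sizeof = 38, alignof = 2

38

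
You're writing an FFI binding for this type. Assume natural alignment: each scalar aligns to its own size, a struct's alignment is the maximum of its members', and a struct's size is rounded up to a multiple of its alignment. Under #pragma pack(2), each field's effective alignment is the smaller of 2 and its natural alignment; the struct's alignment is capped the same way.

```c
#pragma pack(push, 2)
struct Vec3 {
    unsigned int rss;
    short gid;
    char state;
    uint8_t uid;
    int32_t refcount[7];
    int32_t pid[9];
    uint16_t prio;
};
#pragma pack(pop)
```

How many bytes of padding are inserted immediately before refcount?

@0: rss [4B, align 2] → 4
@4: gid [2B, align 2] → 6
@6: state [1B, align 1] → 7
@7: uid [1B, align 1] → 8
@8: refcount [28B, align 2] → 36

0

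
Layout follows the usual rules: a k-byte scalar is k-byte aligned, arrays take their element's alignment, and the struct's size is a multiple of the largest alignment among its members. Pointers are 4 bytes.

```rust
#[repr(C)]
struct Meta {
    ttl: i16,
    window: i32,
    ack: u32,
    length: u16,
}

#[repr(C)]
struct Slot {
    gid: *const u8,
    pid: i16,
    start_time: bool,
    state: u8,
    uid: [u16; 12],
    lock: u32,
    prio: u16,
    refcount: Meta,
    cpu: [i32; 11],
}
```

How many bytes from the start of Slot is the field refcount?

Meta: 0..2  ttl  (2B, 2-aligned); 2..4  -- padding (2B); 4..8  window  (4B, 4-aligned); 8..12  ack  (4B, 4-aligned); 12..14  length  (2B, 2-aligned); 14..16  -- tail padding (2B); sizeof = 16, alignof = 4
0..4  gid  (4B, 4-aligned)
4..6  pid  (2B, 2-aligned)
6..7  start_time  (1B, 1-aligned)
7..8  state  (1B, 1-aligned)
8..32  uid  (24B, 2-aligned)
32..36  lock  (4B, 4-aligned)
36..38  prio  (2B, 2-aligned)
38..40  -- padding (2B)
40..56  refcount  (16B, 4-aligned)

40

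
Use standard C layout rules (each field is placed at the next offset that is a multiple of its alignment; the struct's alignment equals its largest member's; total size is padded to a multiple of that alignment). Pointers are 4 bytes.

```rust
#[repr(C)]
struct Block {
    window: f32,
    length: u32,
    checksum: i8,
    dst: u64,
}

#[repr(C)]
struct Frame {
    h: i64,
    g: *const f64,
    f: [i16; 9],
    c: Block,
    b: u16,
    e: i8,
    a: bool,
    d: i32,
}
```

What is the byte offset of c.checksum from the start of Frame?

Block: window at 0 (size 4, align 4) → ends 4; length at 4 (size 4, align 4) → ends 8; checksum at 8 (size 1, align 1) → ends 9; pad 7 to align 8 for dst; dst at 16 (size 8, align 8) → ends 24; total 24 bytes, alignment 8
h at 0 (size 8, align 8) → ends 8
g at 8 (size 4, align 4) → ends 12
f at 12 (size 18, align 2) → ends 30
pad 2 to align 8 for c
c at 32 (size 24, align 8) → ends 56
within Block: checksum at 8
32 + 8 = 40

40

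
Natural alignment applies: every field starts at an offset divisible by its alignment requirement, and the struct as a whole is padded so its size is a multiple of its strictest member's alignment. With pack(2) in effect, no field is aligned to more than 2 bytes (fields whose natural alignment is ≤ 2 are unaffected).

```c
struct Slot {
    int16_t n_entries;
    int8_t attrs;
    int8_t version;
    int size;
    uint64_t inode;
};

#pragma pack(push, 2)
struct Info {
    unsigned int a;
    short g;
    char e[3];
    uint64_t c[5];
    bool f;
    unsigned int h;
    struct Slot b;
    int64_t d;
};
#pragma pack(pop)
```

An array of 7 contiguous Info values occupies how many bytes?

Slot: @0: n_entries [2B, align 2] → 2; @2: attrs [1B, align 1] → 3; @3: version [1B, align 1] → 4; @4: size [4B, align 4] → 8; @8: inode [8B, align 8] → 16; size 16, align 8
@0: a [4B, align 2] → 4
@4: g [2B, align 2] → 6
@6: e [3B, align 1] → 9
+1 pad (align 2)
@10: c [40B, align 2] → 50
@50: f [1B, align 1] → 51
+1 pad (align 2)
@52: h [4B, align 2] → 56
@56: b [16B, align 2] → 72
@72: d [8B, align 2] → 80
size 80, align 2
array of 7: 7 × 80 = 560

560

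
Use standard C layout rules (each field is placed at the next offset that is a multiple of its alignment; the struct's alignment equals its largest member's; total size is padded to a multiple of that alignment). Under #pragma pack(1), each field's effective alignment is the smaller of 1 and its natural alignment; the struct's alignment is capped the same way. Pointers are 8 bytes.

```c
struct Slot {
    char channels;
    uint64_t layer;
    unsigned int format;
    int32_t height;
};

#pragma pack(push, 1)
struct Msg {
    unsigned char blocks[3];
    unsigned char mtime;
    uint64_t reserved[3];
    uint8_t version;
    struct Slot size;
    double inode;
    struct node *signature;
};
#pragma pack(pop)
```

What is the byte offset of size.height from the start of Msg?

Slot: @0: channels [1B, align 1] → 1; +7 pad (align 8); @8: layer [8B, align 8] → 16; @16: format [4B, align 4] → 20; @20: height [4B, align 4] → 24; size 24, align 8
@0: blocks [3B, align 1] → 3
@3: mtime [1B, align 1] → 4
@4: reserved [24B, align 1] → 28
@28: version [1B, align 1] → 29
@29: size [24B, align 1] → 53
within Slot: height at 20
29 + 20 = 49

49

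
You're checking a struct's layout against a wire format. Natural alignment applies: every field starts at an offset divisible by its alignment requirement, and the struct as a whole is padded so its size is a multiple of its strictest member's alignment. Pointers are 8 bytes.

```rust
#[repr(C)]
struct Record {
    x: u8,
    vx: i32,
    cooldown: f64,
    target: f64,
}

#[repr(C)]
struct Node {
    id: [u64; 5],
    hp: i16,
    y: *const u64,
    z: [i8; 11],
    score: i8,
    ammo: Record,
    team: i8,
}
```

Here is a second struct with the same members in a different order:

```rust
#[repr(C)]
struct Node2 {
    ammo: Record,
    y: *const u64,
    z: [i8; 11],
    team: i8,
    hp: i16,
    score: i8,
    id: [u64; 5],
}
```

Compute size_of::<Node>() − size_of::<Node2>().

Record: x at 0 (size 1, align 1) → ends 1; pad 3 to align 4 for vx; vx at 4 (size 4, align 4) → ends 8; cooldown at 8 (size 8, align 8) → ends 16; target at 16 (size 8, align 8) → ends 24; total 24 bytes, alignment 8
id at 0 (size 40, align 8) → ends 40
hp at 40 (size 2, align 2) → ends 42
pad 6 to align 8 for y
y at 48 (size 8, align 8) → ends 56
z at 56 (size 11, align 1) → ends 67
score at 67 (size 1, align 1) → ends 68
pad 4 to align 8 for ammo
ammo at 72 (size 24, align 8) → ends 96
team at 96 (size 1, align 1) → ends 97
tail pad 7 to reach multiple of 8
total 104 bytes, alignment 8
— Node2 —
ammo at 0 (size 24, align 8) → ends 24
y at 24 (size 8, align 8) → ends 32
z at 32 (size 11, align 1) → ends 43
team at 43 (size 1, align 1) → ends 44
hp at 44 (size 2, align 2) → ends 46
score at 46 (size 1, align 1) → ends 47
pad 1 to align 8 for id
id at 48 (size 40, align 8) → ends 88
total 88 bytes, alignment 8
104 − 88 = 16

16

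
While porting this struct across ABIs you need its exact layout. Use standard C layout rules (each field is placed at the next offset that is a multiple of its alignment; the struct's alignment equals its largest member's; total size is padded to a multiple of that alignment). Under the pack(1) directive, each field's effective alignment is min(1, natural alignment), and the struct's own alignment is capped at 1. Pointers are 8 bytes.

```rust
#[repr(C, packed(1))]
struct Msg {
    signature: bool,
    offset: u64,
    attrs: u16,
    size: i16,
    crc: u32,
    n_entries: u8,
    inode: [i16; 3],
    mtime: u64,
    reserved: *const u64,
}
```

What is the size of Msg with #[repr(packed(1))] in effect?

0..1  signature  (1B, 1-aligned)
1..9  offset  (8B, 1-aligned)
9..11  attrs  (2B, 1-aligned)
11..13  size  (2B, 1-aligned)
13..17  crc  (4B, 1-aligned)
17..18  n_entries  (1B, 1-aligned)
18..24  inode  (6B, 1-aligned)
24..32  mtime  (8B, 1-aligned)
32..40  reserved  (8B, 1-aligned)
sizeof = 40, alignof = 1

40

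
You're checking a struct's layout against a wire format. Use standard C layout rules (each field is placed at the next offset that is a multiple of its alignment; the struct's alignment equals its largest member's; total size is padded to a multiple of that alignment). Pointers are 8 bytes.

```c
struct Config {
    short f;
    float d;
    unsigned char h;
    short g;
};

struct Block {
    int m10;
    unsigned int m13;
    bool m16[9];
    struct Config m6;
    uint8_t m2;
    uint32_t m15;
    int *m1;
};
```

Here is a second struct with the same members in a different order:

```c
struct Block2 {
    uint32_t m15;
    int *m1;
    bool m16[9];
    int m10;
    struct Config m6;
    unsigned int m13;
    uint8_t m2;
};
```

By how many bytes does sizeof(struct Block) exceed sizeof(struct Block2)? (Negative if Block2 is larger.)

-8

Config: @0: f [2B, align 2] → 2; +2 pad (align 4); @4: d [4B, align 4] → 8; @8: h [1B, align 1] → 9; +1 pad (align 2); @10: g [2B, align 2] → 12; size 12, align 4
@0: m10 [4B, align 4] → 4
@4: m13 [4B, align 4] → 8
@8: m16 [9B, align 1] → 17
+3 pad (align 4)
@20: m6 [12B, align 4] → 32
@32: m2 [1B, align 1] → 33
+3 pad (align 4)
@36: m15 [4B, align 4] → 40
@40: m1 [8B, align 8] → 48
size 48, align 8
— Block2 —
@0: m15 [4B, align 4] → 4
+4 pad (align 8)
@8: m1 [8B, align 8] → 16
@16: m16 [9B, align 1] → 25
+3 pad (align 4)
@28: m10 [4B, align 4] → 32
@32: m6 [12B, align 4] → 44
@44: m13 [4B, align 4] → 48
@48: m2 [1B, align 1] → 49
+7 tail pad (align 8)
size 56, align 8
48 − 56 = -8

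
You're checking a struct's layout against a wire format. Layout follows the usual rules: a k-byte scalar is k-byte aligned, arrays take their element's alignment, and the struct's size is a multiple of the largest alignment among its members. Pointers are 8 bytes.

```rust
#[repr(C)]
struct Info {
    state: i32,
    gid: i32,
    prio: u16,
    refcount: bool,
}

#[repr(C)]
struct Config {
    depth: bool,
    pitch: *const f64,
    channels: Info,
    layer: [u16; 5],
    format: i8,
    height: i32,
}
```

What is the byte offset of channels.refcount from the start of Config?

26

Info: @0: state [4B, align 4] → 4; @4: gid [4B, align 4] → 8; @8: prio [2B, align 2] → 10; @10: refcount [1B, align 1] → 11; +1 tail pad (align 4); size 12, align 4
@0: depth [1B, align 1] → 1
+7 pad (align 8)
@8: pitch [8B, align 8] → 16
@16: channels [12B, align 4] → 28
within Info: refcount at 10
16 + 10 = 26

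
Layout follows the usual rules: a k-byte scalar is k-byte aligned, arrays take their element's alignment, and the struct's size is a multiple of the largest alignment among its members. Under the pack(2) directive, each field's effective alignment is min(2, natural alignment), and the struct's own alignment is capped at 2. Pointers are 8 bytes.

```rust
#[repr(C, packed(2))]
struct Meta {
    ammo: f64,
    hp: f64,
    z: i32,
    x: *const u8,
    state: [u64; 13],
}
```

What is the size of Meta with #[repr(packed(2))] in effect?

ammo at 0 (size 8, align 2) → ends 8
hp at 8 (size 8, align 2) → ends 16
z at 16 (size 4, align 2) → ends 20
x at 20 (size 8, align 2) → ends 28
state at 28 (size 104, align 2) → ends 132
total 132 bytes, alignment 2

132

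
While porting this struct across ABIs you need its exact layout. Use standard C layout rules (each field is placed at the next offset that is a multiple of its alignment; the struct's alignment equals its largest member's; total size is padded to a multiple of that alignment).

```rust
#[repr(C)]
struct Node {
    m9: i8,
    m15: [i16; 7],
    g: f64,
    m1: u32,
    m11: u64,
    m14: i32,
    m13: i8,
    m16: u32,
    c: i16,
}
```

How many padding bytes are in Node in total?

m9 at 0 (size 1, align 1) → ends 1
pad 1 to align 2 for m15
m15 at 2 (size 14, align 2) → ends 16
g at 16 (size 8, align 8) → ends 24
m1 at 24 (size 4, align 4) → ends 28
pad 4 to align 8 for m11
m11 at 32 (size 8, align 8) → ends 40
m14 at 40 (size 4, align 4) → ends 44
m13 at 44 (size 1, align 1) → ends 45
pad 3 to align 4 for m16
m16 at 48 (size 4, align 4) → ends 52
c at 52 (size 2, align 2) → ends 54
tail pad 2 to reach multiple of 8
total 56 bytes, alignment 8
data bytes 46, size 56 → padding 10

10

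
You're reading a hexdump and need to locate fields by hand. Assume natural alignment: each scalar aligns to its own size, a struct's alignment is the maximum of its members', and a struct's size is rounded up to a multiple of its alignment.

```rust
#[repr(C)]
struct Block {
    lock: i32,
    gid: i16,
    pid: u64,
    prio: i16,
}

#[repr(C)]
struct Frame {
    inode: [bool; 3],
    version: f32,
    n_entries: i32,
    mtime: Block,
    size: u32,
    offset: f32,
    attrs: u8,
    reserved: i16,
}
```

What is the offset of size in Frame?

40

Block: 0..4  lock  (4B, 4-aligned); 4..6  gid  (2B, 2-aligned); 6..8  -- padding (2B); 8..16  pid  (8B, 8-aligned); 16..18  prio  (2B, 2-aligned); 18..24  -- tail padding (6B); sizeof = 24, alignof = 8
0..3  inode  (3B, 1-aligned)
3..4  -- padding (1B)
4..8  version  (4B, 4-aligned)
8..12  n_entries  (4B, 4-aligned)
12..16  -- padding (4B)
16..40  mtime  (24B, 8-aligned)
40..44  size  (4B, 4-aligned)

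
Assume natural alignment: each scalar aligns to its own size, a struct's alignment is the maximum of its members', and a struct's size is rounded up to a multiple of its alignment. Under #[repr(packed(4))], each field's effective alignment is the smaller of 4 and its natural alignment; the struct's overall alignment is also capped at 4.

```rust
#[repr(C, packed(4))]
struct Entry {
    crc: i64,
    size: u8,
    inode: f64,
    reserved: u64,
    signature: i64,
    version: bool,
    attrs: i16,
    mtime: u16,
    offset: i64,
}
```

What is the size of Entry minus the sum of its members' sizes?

6

crc at 0 (size 8, align 4) → ends 8
size at 8 (size 1, align 1) → ends 9
pad 3 to align 4 for inode
inode at 12 (size 8, align 4) → ends 20
reserved at 20 (size 8, align 4) → ends 28
signature at 28 (size 8, align 4) → ends 36
version at 36 (size 1, align 1) → ends 37
pad 1 to align 2 for attrs
attrs at 38 (size 2, align 2) → ends 40
mtime at 40 (size 2, align 2) → ends 42
pad 2 to align 4 for offset
offset at 44 (size 8, align 4) → ends 52
total 52 bytes, alignment 4
data bytes 46, size 52 → padding 6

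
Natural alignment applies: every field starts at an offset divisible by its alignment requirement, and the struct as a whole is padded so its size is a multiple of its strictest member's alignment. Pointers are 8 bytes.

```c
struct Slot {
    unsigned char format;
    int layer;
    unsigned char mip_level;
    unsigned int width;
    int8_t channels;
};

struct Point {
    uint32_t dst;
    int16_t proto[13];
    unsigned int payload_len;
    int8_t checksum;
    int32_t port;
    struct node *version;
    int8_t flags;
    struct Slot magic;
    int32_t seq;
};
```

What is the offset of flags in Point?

Slot: format at 0 (size 1, align 1) → ends 1; pad 3 to align 4 for layer; layer at 4 (size 4, align 4) → ends 8; mip_level at 8 (size 1, align 1) → ends 9; pad 3 to align 4 for width; width at 12 (size 4, align 4) → ends 16; channels at 16 (size 1, align 1) → ends 17; tail pad 3 to reach multiple of 4; total 20 bytes, alignment 4
dst at 0 (size 4, align 4) → ends 4
proto at 4 (size 26, align 2) → ends 30
pad 2 to align 4 for payload_len
payload_len at 32 (size 4, align 4) → ends 36
checksum at 36 (size 1, align 1) → ends 37
pad 3 to align 4 for port
port at 40 (size 4, align 4) → ends 44
pad 4 to align 8 for version
version at 48 (size 8, align 8) → ends 56
flags at 56 (size 1, align 1) → ends 57

56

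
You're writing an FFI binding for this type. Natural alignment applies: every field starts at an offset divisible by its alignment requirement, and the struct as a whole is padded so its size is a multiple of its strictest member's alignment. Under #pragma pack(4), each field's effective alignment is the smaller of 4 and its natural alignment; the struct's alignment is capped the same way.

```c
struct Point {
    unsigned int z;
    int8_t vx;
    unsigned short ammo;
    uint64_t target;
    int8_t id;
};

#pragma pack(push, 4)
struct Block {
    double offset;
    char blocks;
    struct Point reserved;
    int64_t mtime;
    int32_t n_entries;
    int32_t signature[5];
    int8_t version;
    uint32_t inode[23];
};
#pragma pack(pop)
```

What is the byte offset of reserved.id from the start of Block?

Point: z at 0 (size 4, align 4) → ends 4; vx at 4 (size 1, align 1) → ends 5; pad 1 to align 2 for ammo; ammo at 6 (size 2, align 2) → ends 8; target at 8 (size 8, align 8) → ends 16; id at 16 (size 1, align 1) → ends 17; tail pad 7 to reach multiple of 8; total 24 bytes, alignment 8
offset at 0 (size 8, align 4) → ends 8
blocks at 8 (size 1, align 1) → ends 9
pad 3 to align 4 for reserved
reserved at 12 (size 24, align 4) → ends 36
within Point: id at 16
12 + 16 = 28

28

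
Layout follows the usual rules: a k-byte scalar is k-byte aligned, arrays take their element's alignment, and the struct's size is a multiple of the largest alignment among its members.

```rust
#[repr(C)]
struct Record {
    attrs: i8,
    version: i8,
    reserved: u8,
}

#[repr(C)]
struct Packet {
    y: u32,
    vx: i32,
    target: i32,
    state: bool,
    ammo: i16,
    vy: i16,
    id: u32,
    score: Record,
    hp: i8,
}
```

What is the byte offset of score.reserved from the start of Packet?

Record: attrs at 0 (size 1, align 1) → ends 1; version at 1 (size 1, align 1) → ends 2; reserved at 2 (size 1, align 1) → ends 3; total 3 bytes, alignment 1
y at 0 (size 4, align 4) → ends 4
vx at 4 (size 4, align 4) → ends 8
target at 8 (size 4, align 4) → ends 12
state at 12 (size 1, align 1) → ends 13
pad 1 to align 2 for ammo
ammo at 14 (size 2, align 2) → ends 16
vy at 16 (size 2, align 2) → ends 18
pad 2 to align 4 for id
id at 20 (size 4, align 4) → ends 24
score at 24 (size 3, align 1) → ends 27
within Record: reserved at 2
24 + 2 = 26

26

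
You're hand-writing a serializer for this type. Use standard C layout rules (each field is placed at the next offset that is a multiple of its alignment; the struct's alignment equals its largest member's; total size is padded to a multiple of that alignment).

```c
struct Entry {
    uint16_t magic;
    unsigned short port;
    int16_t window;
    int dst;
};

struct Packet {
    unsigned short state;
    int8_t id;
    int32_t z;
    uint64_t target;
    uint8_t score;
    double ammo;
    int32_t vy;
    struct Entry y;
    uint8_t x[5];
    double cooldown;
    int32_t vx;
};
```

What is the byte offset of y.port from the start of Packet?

38

Entry: @0: magic [2B, align 2] → 2; @2: port [2B, align 2] → 4; @4: window [2B, align 2] → 6; +2 pad (align 4); @8: dst [4B, align 4] → 12; size 12, align 4
@0: state [2B, align 2] → 2
@2: id [1B, align 1] → 3
+1 pad (align 4)
@4: z [4B, align 4] → 8
@8: target [8B, align 8] → 16
@16: score [1B, align 1] → 17
+7 pad (align 8)
@24: ammo [8B, align 8] → 32
@32: vy [4B, align 4] → 36
@36: y [12B, align 4] → 48
within Entry: port at 2
36 + 2 = 38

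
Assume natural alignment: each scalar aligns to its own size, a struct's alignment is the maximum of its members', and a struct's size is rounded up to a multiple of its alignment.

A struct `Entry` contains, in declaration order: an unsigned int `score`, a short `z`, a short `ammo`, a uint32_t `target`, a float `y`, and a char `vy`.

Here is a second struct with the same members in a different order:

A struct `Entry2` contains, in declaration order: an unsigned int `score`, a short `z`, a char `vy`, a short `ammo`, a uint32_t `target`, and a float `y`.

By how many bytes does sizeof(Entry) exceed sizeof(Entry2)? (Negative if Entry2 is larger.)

0..4  score  (4B, 4-aligned)
4..6  z  (2B, 2-aligned)
6..8  ammo  (2B, 2-aligned)
8..12  target  (4B, 4-aligned)
12..16  y  (4B, 4-aligned)
16..17  vy  (1B, 1-aligned)
17..20  -- tail padding (3B)
sizeof = 20, alignof = 4
— Entry2 —
0..4  score  (4B, 4-aligned)
4..6  z  (2B, 2-aligned)
6..7  vy  (1B, 1-aligned)
7..8  -- padding (1B)
8..10  ammo  (2B, 2-aligned)
10..12  -- padding (2B)
12..16  target  (4B, 4-aligned)
16..20  y  (4B, 4-aligned)
sizeof = 20, alignof = 4
20 − 20 = 0

0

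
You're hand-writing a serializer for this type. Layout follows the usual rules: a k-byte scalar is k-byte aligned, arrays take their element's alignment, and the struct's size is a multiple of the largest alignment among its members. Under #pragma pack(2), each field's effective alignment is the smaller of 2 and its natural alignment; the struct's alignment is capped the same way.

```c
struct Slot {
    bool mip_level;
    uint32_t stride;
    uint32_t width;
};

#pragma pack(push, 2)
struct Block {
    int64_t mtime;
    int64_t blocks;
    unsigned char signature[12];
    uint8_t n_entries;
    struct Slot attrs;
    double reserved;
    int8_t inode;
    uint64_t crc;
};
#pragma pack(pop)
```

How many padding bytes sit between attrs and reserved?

0

Slot: @0: mip_level [1B, align 1] → 1; +3 pad (align 4); @4: stride [4B, align 4] → 8; @8: width [4B, align 4] → 12; size 12, align 4
@0: mtime [8B, align 2] → 8
@8: blocks [8B, align 2] → 16
@16: signature [12B, align 1] → 28
@28: n_entries [1B, align 1] → 29
+1 pad (align 2)
@30: attrs [12B, align 2] → 42
@42: reserved [8B, align 2] → 50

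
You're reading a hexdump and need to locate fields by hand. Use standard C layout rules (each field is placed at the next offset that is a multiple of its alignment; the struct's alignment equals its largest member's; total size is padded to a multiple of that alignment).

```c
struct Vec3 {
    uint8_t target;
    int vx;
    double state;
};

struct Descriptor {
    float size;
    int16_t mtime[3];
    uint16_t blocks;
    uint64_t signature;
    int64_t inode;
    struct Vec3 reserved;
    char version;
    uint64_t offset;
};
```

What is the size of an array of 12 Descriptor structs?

Vec3: @0: target [1B, align 1] → 1; +3 pad (align 4); @4: vx [4B, align 4] → 8; @8: state [8B, align 8] → 16; size 16, align 8
@0: size [4B, align 4] → 4
@4: mtime [6B, align 2] → 10
@10: blocks [2B, align 2] → 12
+4 pad (align 8)
@16: signature [8B, align 8] → 24
@24: inode [8B, align 8] → 32
@32: reserved [16B, align 8] → 48
@48: version [1B, align 1] → 49
+7 pad (align 8)
@56: offset [8B, align 8] → 64
size 64, align 8
array of 12: 12 × 64 = 768

768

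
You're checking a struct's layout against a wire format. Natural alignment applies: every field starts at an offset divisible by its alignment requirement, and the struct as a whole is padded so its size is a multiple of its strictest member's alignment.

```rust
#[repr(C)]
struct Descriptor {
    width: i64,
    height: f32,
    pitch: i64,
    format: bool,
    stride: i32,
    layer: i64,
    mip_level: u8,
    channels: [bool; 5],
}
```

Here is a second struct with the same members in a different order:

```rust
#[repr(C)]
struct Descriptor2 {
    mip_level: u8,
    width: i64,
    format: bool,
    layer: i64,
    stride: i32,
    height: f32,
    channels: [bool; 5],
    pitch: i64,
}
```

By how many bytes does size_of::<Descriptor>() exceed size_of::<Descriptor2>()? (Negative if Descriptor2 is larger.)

0..8  width  (8B, 8-aligned)
8..12  height  (4B, 4-aligned)
12..16  -- padding (4B)
16..24  pitch  (8B, 8-aligned)
24..25  format  (1B, 1-aligned)
25..28  -- padding (3B)
28..32  stride  (4B, 4-aligned)
32..40  layer  (8B, 8-aligned)
40..41  mip_level  (1B, 1-aligned)
41..46  channels  (5B, 1-aligned)
46..48  -- tail padding (2B)
sizeof = 48, alignof = 8
— Descriptor2 —
0..1  mip_level  (1B, 1-aligned)
1..8  -- padding (7B)
8..16  width  (8B, 8-aligned)
16..17  format  (1B, 1-aligned)
17..24  -- padding (7B)
24..32  layer  (8B, 8-aligned)
32..36  stride  (4B, 4-aligned)
36..40  height  (4B, 4-aligned)
40..45  channels  (5B, 1-aligned)
45..48  -- padding (3B)
48..56  pitch  (8B, 8-aligned)
sizeof = 56, alignof = 8
48 − 56 = -8

-8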